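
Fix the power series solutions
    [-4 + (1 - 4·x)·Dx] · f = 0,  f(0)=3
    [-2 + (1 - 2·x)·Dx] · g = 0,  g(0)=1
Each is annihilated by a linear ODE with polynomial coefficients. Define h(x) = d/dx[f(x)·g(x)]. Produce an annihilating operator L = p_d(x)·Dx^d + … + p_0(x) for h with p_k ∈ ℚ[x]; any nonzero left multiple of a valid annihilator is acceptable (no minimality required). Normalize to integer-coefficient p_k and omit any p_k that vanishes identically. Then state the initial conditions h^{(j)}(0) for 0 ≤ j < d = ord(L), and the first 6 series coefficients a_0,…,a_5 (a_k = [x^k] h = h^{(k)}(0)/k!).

L = (28 - 144·x + 192·x^2) + (-3 + 26·x - 72·x^2 + 64·x^3)·Dx  (order 1).
h: a_k = 18, 168, 1080, 5952, 30240, 146304, …
ICs: h(0) = 18.

f: a_k = 3, 12, 48, 192, 768, 3072, …
g: a_k = 1, 2, 4, 8, 16, 32, …
Product ⇒ symmetric product L₀, ord ≤ 1.
Differentiate: ansatz ord ≤ ord L₀ ⇒ L.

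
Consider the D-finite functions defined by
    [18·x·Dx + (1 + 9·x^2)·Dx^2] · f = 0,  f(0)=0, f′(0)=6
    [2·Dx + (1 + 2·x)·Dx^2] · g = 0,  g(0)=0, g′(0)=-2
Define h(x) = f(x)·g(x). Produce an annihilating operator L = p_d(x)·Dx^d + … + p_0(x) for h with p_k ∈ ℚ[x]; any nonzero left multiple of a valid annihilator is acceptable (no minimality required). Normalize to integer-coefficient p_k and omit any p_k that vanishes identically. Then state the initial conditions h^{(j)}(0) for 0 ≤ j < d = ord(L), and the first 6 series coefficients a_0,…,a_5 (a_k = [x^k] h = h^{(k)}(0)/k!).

f: a_k = 0, 6, 0, -18, 0, 486/5, …
g: a_k = 0, -2, 2, -8/3, 4, -32/5, …
h₀=f·g: eliminate ⇒ L₀, order ≤ 2·2.
L = (792 + 3024·x + 22680·x^2 + 102384·x^3 + 174960·x^4 + 151632·x^5 + 104976·x^7)·Dx + (332 + 4752·x + 28908·x^2 + 127008·x^3 + 351216·x^4 + 542376·x^5 + 408240·x^6 + 157464·x^7 + 367416·x^8)·Dx^2 + (44 + 916·x + 6696·x^2 + 27252·x^3 + 85860·x^4 + 193428·x^5 + 279936·x^6 + 224532·x^7 + 157464·x^8 + 209952·x^9)·Dx^3 + (10 + 76·x + 418·x^2 + 1728·x^3 + 5391·x^4 + 12960·x^5 + 24948·x^6 + 34992·x^7 + 29889·x^8 + 26244·x^9 + 26244·x^10)·Dx^4  (order 4).
h: a_k = 0, 0, -12, 12, 20, -12, …
ICs: h(0) = 0, h′(0) = 0, h′′(0) = -24, h′′′(0) = 72.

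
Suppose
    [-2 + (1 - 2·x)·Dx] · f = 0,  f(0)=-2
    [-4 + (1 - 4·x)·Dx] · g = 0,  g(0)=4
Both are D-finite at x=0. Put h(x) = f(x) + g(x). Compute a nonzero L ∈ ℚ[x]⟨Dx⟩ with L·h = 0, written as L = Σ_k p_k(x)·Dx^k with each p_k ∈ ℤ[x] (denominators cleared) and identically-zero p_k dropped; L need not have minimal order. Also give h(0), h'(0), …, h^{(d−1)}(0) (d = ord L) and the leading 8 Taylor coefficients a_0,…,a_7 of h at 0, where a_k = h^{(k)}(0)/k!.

f: a_k = -2, -4, -8, -16, -32, -64, -128, -256, …
g: a_k = 4, 16, 64, 256, 1024, 4096, 16384, 65536, …
f+g: L₀ = lclm(L_f,L_g), ord ≤ 1+1.
L = -16 + (12 - 32·x)·Dx + (-1 + 6·x - 8·x^2)·Dx^2  (order 2).
h: a_k = 2, 12, 56, 240, 992, 4032, 16256, 65280, …
ICs: h(0) = 2, h′(0) = 12.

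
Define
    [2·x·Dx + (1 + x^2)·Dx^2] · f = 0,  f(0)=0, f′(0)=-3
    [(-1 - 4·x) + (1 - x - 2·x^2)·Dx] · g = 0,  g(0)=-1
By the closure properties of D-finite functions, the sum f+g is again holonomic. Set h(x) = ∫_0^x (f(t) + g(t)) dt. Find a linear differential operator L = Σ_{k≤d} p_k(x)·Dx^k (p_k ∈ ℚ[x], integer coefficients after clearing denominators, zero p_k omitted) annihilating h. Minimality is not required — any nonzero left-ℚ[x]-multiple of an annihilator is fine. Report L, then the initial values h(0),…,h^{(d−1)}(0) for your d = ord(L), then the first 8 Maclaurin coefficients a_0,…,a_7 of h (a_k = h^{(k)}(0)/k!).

L = (6 - 24·x - 162·x^2 - 240·x^3 - 384·x^4 - 48·x^6)·Dx^2 + (-16 - 74·x - 88·x^2 - 226·x^3 - 212·x^4 - 304·x^5 - 12·x^6 - 48·x^7)·Dx^3 + (3 + 4·x + 8·x^2 - 28·x^3 - 27·x^4 - 36·x^5 - 40·x^6 - 4·x^7 - 8·x^8)·Dx^4  (order 4).
h: a_k = 0, -1, -2, -1, -1, -11/5, -18/5, -43/7, …
ICs: h(0) = 0, h′(0) = -1, h′′(0) = -4, h′′′(0) = -6.

f: a_k = 0, -3, 0, 1, 0, -3/5, 0, 3/7, …
g: a_k = -1, -1, -3, -5, -11, -21, -43, -85, …
L₀ := lclm(L_f,L_g); ord L₀ ≤ 2+1.
∫: right-multiply L₀ by Dx.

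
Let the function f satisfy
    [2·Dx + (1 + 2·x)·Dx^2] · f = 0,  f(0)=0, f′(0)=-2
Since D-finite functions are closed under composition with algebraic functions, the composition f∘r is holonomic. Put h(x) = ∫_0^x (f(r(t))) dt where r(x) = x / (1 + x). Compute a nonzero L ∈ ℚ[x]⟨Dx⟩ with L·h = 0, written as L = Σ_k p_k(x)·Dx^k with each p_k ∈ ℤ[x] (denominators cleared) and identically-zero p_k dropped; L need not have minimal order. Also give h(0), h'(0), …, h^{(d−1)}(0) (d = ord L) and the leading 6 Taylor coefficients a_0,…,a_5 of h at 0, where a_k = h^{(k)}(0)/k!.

L = (4 + 6·x)·Dx^2 + (1 + 4·x + 3·x^2)·Dx^3  (order 3).
h: a_k = 0, 0, -1, 4/3, -13/6, 4, …
ICs: h(0) = 0, h′(0) = 0, h′′(0) = -2.

f: a_k = 0, -2, 2, -8/3, 4, -32/5, …
Change of var in L_f (x↦r) gives L₀.
∫: right-multiply L₀ by Dx.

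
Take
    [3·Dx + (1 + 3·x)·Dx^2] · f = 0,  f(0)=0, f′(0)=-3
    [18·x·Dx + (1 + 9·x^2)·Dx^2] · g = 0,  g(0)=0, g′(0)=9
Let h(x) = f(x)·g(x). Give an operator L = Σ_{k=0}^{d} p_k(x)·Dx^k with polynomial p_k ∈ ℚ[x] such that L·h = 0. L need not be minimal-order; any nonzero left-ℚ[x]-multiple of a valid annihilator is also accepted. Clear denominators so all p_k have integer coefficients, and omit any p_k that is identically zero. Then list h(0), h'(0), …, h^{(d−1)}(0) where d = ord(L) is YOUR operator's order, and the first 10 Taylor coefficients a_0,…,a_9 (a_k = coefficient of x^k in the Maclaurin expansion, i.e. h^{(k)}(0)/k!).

f: a_k = 0, -3, 9/2, -9, 81/4, -243/5, 243/2, -2187/7, 6561/8, -2187, …
g: a_k = 0, 9, 0, -27, 0, 729/5, 0, -6561/7, 0, 6561, …
Sym-product of L_f,L_g gives L₀ (≤ ord 4).
L = (648 + 3564·x + 19440·x^2 + 113724·x^3 + 262440·x^4 + 341172·x^5 + 236196·x^7)·Dx + (162 + 3348·x + 24948·x^2 + 117612·x^3 + 396576·x^4 + 813564·x^5 + 918540·x^6 + 236196·x^7 + 826686·x^8)·Dx^2 + (36 + 576·x + 5184·x^2 + 25272·x^3 + 87480·x^4 + 227448·x^5 + 419904·x^6 + 472392·x^7 + 236196·x^8 + 472392·x^9)·Dx^3 + (5 + 54·x + 333·x^2 + 1512·x^3 + 5346·x^4 + 14580·x^5 + 30618·x^6 + 52488·x^7 + 59049·x^8 + 39366·x^9 + 59049·x^10)·Dx^4  (order 4).
h: a_k = 0, 0, -27, 81/2, 0, 243/4, -3159/5, 24057/20, 0, 793881/280, …
ICs: h(0) = 0, h′(0) = 0, h′′(0) = -54, h′′′(0) = 243.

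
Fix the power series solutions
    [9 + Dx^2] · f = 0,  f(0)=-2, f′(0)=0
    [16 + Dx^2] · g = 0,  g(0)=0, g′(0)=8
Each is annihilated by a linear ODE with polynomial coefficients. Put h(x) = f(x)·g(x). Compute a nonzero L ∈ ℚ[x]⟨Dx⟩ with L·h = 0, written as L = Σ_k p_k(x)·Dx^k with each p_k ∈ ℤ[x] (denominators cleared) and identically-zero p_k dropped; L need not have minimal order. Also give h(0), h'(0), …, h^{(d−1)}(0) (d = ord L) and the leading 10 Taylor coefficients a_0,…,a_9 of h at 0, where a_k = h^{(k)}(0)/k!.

L = 49 + 50·Dx^2 + Dx^4  (order 4).
h: a_k = 0, -16, 0, 344/3, 0, -4202/15, 0, 102943/315, 0, -5044201/22680, …
ICs: h(0) = 0, h′(0) = -16, h′′(0) = 0, h′′′(0) = 688.

f: a_k = -2, 0, 9, 0, -27/4, 0, 81/40, 0, -729/2240, 0, …
g: a_k = 0, 8, 0, -64/3, 0, 256/15, 0, -2048/315, 0, 4096/2835, …
L₀ := L_f ⊗_s L_g (sym. prod.), ord ≤ 4.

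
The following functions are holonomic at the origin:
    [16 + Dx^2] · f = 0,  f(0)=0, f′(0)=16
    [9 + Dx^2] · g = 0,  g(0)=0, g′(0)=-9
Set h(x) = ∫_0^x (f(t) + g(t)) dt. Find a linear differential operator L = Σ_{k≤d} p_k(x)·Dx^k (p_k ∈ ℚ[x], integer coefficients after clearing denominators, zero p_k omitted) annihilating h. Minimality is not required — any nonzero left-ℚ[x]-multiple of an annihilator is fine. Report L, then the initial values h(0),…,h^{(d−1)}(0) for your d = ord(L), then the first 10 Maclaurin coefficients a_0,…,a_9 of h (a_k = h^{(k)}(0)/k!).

L = 144·Dx + 25·Dx^3 + Dx^5  (order 5).
h: a_k = 0, 0, 7/2, 0, -175/24, 0, 3367/720, 0, -1685/1152, 0, …
ICs: h(0) = 0, h′(0) = 0, h′′(0) = 7, h′′′(0) = 0, h′′′′(0) = -175.

f: a_k = 0, 16, 0, -128/3, 0, 512/15, 0, -4096/315, 0, 8192/2835, …
g: a_k = 0, -9, 0, 27/2, 0, -243/40, 0, 729/560, 0, -729/4480, …
f+g: L₀ = lclm(L_f,L_g), ord ≤ 2+2.
Integrate: L := L₀·Dx.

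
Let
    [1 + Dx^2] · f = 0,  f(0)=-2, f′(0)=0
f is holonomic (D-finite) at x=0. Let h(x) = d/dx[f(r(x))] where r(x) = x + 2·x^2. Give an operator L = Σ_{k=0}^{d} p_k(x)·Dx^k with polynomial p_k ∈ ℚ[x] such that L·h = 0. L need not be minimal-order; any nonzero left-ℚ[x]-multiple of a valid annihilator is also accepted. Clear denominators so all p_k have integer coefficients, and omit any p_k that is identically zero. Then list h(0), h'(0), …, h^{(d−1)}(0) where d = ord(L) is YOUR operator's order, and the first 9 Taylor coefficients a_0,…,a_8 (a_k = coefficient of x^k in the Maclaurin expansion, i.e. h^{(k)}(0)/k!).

L = (49 + 16·x + 96·x^2 + 256·x^3 + 256·x^4) + (-12 - 48·x)·Dx + (1 + 8·x + 16·x^2)·Dx^2  (order 2).
h: a_k = 0, 2, 12, 47/3, -10/3, -719/60, -553/30, -23521/2520, 559/140, …
ICs: h(0) = 0, h′(0) = 2.

f: a_k = -2, 0, 1, 0, -1/12, 0, 1/360, 0, -1/20160, …
h₀=f(r): pull back L_f along r ⇒ L₀.
Derive L from L₀ (diff closure).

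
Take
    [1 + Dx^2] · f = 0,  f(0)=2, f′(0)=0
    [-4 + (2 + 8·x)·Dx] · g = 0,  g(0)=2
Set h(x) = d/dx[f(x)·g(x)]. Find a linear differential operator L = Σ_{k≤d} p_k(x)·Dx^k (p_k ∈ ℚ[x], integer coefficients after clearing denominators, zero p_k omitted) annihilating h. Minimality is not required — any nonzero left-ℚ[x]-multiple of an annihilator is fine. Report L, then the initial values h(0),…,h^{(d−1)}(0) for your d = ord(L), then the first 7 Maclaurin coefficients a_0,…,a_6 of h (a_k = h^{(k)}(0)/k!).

L = (-7 + 336·x + 736·x^2 + 256·x^3 + 256·x^4) + (44 + 144·x - 192·x^2 - 256·x^3)·Dx + (13 + 112·x + 288·x^2 + 256·x^3 + 256·x^4)·Dx^2  (order 2).
h: a_k = 8, -20, 36, -430/3, 1565/3, -56941/30, 630413/90, …
ICs: h(0) = 8, h′(0) = -20.

f: a_k = 2, 0, -1, 0, 1/12, 0, -1/360, …
g: a_k = 2, 4, -4, 8, -20, 56, -168, …
L₀ := L_f ⊗_s L_g (sym. prod.), ord ≤ 2.
Differentiate: ansatz ord ≤ ord L₀ ⇒ L.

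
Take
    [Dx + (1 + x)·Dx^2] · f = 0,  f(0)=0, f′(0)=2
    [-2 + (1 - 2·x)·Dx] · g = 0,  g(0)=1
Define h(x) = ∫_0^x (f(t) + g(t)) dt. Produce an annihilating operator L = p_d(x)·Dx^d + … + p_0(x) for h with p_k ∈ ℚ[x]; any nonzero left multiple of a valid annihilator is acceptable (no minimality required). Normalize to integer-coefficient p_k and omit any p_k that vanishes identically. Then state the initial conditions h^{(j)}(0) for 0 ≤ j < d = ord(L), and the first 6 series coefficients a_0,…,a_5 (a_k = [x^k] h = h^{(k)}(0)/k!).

L = (-32 - 8·x)·Dx^2 + (-22 - 56·x - 16·x^2)·Dx^3 + (5 - 3·x - 12·x^2 - 4·x^3)·Dx^4  (order 4).
h: a_k = 0, 1, 2, 1, 13/6, 31/10, …
ICs: h(0) = 0, h′(0) = 1, h′′(0) = 4, h′′′(0) = 6.

f: a_k = 0, 2, -1, 2/3, -1/2, 2/5, …
g: a_k = 1, 2, 4, 8, 16, 32, …
h₀=f+g: left-lcm gives L₀, ord ≤ 3.
h=∫h₀ ⇒ L = L₀·Dx.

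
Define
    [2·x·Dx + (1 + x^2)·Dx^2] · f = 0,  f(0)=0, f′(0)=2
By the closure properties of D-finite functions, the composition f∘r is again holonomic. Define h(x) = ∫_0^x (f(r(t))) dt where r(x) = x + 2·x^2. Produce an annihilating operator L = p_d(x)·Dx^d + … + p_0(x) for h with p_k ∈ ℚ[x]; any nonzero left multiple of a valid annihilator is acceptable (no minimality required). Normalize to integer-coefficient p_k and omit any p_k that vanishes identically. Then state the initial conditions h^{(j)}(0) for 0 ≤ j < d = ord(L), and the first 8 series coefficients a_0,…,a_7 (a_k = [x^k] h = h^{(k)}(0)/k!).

f: a_k = 0, 2, 0, -2/3, 0, 2/5, 0, -2/7, …
h₀=f(r): pull back L_f along r ⇒ L₀.
h=∫h₀ ⇒ L = L₀·Dx.
L = (-4 + 2·x + 16·x^2 + 48·x^3 + 48·x^4)·Dx^2 + (1 + 4·x + x^2 + 8·x^3 + 20·x^4 + 16·x^5)·Dx^3  (order 3).
h: a_k = 0, 0, 1, 4/3, -1/6, -4/5, -19/15, -4/21, …
ICs: h(0) = 0, h′(0) = 0, h′′(0) = 2.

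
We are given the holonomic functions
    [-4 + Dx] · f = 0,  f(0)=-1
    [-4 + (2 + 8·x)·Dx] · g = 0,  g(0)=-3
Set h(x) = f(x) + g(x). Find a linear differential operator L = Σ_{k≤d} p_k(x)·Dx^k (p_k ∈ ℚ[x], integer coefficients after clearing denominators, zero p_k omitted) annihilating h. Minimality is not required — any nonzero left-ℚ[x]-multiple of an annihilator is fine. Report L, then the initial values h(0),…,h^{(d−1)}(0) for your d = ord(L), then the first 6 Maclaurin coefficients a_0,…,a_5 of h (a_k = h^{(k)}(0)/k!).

f: a_k = -1, -4, -8, -32/3, -32/3, -128/15, …
g: a_k = -3, -6, 6, -12, 30, -84, …
Sum ⇒ L₀ = lclm(L_f,L_g) in ℚ(x)⟨Dx⟩.
L = (24 + 64·x) + (-10 - 64·x - 128·x^2)·Dx + (1 + 12·x + 32·x^2)·Dx^2  (order 2).
h: a_k = -4, -10, -2, -68/3, 58/3, -1388/15, …
ICs: h(0) = -4, h′(0) = -10.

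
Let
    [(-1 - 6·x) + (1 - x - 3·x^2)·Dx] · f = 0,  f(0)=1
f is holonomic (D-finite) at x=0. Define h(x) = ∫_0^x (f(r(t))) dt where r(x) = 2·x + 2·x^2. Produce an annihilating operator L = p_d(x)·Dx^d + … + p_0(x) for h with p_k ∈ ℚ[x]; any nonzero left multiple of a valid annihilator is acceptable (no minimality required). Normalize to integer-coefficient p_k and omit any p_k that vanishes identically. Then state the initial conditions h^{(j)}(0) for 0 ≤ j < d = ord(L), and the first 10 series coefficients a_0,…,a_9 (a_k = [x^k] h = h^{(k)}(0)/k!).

L = (2 + 28·x + 72·x^2 + 48·x^3)·Dx + (-1 + 2·x + 14·x^2 + 24·x^3 + 12·x^4)·Dx^2  (order 2).
h: a_k = 0, 1, 1, 6, 22, 488/5, 444, 14488/7, 9880, 47856, …
ICs: h(0) = 0, h′(0) = 1.

f: a_k = 1, 1, 4, 7, 19, 40, 97, 217, 508, 1159, …
Substitute x→r, Dx→(1/r')Dx; clear ⇒ L₀.
Integrate: L := L₀·Dx.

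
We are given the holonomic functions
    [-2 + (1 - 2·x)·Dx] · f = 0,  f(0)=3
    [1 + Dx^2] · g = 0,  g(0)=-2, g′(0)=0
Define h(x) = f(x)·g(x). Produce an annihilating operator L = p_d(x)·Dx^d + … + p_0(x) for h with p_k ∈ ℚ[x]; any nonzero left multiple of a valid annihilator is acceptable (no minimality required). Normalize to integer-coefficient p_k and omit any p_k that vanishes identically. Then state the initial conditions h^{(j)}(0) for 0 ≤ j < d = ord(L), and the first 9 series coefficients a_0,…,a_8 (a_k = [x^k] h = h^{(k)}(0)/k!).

L = (-1 + 2·x) + 4·Dx + (-1 + 2·x)·Dx^2  (order 2).
h: a_k = -6, -12, -21, -42, -337/4, -337/2, -40439/120, -40439/60, -9058337/6720, …
ICs: h(0) = -6, h′(0) = -12.

f: a_k = 3, 6, 12, 24, 48, 96, 192, 384, 768, …
g: a_k = -2, 0, 1, 0, -1/12, 0, 1/360, 0, -1/20160, …
h₀=f·g: eliminate ⇒ L₀, order ≤ 1·2.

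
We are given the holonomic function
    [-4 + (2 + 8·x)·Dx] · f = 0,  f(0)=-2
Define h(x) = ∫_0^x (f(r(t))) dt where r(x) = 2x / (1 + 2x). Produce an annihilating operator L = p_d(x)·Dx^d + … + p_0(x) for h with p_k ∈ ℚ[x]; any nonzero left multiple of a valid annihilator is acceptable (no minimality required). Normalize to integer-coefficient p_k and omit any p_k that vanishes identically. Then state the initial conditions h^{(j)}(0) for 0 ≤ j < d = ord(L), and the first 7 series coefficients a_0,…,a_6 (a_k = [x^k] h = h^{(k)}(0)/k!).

f: a_k = -2, -4, 4, -8, 20, -56, 168, …
Change of var in L_f (x↦r) gives L₀.
∫: right-multiply L₀ by Dx.
L = -4·Dx + (1 + 12·x + 20·x^2)·Dx^2  (order 2).
h: a_k = 0, -2, -4, 32/3, -40, 192, -1088, …
ICs: h(0) = 0, h′(0) = -2.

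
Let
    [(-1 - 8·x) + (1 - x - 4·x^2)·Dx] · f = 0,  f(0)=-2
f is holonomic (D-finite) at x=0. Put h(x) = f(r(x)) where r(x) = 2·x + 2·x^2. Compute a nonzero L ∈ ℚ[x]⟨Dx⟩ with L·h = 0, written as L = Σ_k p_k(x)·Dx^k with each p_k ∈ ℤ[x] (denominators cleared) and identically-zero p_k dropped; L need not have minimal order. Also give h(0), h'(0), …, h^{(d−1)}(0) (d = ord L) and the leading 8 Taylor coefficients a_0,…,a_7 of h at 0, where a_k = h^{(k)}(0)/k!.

f: a_k = -2, -2, -10, -18, -58, -130, -362, -882, …
Change of var in L_f (x↦r) gives L₀.
L = (2 + 36·x + 96·x^2 + 64·x^3) + (-1 + 2·x + 18·x^2 + 32·x^3 + 16·x^4)·Dx  (order 1).
h: a_k = -2, -4, -44, -224, -1400, -8304, -49680, -297216, …
ICs: h(0) = -2.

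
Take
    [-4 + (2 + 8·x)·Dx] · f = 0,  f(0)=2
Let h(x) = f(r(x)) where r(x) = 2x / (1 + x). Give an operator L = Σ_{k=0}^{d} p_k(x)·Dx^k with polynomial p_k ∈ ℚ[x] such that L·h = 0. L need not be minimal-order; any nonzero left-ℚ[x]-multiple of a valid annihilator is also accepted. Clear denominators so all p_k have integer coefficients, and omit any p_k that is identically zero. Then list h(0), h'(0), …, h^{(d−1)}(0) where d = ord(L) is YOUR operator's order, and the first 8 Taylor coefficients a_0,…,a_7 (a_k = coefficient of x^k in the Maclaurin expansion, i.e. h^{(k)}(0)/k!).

L = -4 + (1 + 10·x + 9·x^2)·Dx  (order 1).
h: a_k = 2, 8, -24, 104, -568, 3528, -23640, 166440, …
ICs: h(0) = 2.

f: a_k = 2, 4, -4, 8, -20, 56, -168, 528, …
f∘r: x↦r, Dx↦Dx/r' in L_f ⇒ L₀.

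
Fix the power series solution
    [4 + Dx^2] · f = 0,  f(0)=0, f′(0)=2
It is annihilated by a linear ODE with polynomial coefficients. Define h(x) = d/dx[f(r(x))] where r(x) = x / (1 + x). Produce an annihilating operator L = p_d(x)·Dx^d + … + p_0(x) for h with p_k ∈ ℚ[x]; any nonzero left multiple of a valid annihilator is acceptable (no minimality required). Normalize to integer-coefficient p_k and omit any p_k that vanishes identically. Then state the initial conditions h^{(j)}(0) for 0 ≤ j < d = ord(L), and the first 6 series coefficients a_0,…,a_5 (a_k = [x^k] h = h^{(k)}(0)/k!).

f: a_k = 0, 2, 0, -4/3, 0, 4/15, …
h₀=f(r): pull back L_f along r ⇒ L₀.
h₀' ⇒ L via d/dx closure of L₀.
L = (10 + 12·x + 6·x^2) + (6 + 18·x + 18·x^2 + 6·x^3)·Dx + (1 + 4·x + 6·x^2 + 4·x^3 + x^4)·Dx^2  (order 2).
h: a_k = 2, -4, 2, 8, -86/3, 60, …
ICs: h(0) = 2, h′(0) = -4.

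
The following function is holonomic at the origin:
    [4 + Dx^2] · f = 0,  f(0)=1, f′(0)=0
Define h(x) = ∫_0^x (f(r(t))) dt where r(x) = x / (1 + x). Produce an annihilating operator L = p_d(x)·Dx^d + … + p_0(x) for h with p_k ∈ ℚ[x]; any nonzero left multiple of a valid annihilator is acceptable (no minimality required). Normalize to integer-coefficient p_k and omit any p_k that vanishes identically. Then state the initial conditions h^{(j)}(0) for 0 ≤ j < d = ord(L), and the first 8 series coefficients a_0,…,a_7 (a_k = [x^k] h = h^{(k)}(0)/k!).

f: a_k = 1, 0, -2, 0, 2/3, 0, -4/45, 0, …
h₀=f(r): pull back L_f along r ⇒ L₀.
h=∫₀ˣh₀: take L = L₀·Dx.
L = 4·Dx + (2 + 6·x + 6·x^2 + 2·x^3)·Dx^2 + (1 + 4·x + 6·x^2 + 4·x^3 + x^4)·Dx^3  (order 3).
h: a_k = 0, 1, 0, -2/3, 1, -16/15, 8/9, -22/45, …
ICs: h(0) = 0, h′(0) = 1, h′′(0) = 0.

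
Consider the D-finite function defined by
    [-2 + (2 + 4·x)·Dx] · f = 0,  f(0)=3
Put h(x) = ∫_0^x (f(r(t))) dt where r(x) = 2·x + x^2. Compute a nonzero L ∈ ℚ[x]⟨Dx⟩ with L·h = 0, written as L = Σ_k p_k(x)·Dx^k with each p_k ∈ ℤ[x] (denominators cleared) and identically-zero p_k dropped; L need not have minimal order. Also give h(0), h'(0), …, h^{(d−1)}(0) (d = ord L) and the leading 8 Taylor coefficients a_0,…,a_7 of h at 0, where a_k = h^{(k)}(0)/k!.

f: a_k = 3, 3, -3/2, 3/2, -15/8, 21/8, -63/16, 99/16, …
Change of var in L_f (x↦r) gives L₀.
h=∫₀ˣh₀: take L = L₀·Dx.
L = (-2 - 2·x)·Dx + (1 + 4·x + 2·x^2)·Dx^2  (order 2).
h: a_k = 0, 3, 3, -1, 3/2, -27/10, 11/2, -171/14, …
ICs: h(0) = 0, h′(0) = 3.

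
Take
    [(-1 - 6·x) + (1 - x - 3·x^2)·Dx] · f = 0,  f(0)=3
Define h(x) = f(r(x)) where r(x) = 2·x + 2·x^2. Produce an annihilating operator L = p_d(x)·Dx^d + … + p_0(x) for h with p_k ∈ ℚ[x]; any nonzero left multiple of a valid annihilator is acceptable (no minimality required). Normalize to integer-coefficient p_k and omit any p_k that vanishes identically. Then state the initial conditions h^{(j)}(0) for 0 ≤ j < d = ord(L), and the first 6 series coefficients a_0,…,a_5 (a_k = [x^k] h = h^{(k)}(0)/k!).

L = (2 + 28·x + 72·x^2 + 48·x^3) + (-1 + 2·x + 14·x^2 + 24·x^3 + 12·x^4)·Dx  (order 1).
h: a_k = 3, 6, 54, 264, 1464, 7992, …
ICs: h(0) = 3.

f: a_k = 3, 3, 12, 21, 57, 120, …
Change of var in L_f (x↦r) gives L₀.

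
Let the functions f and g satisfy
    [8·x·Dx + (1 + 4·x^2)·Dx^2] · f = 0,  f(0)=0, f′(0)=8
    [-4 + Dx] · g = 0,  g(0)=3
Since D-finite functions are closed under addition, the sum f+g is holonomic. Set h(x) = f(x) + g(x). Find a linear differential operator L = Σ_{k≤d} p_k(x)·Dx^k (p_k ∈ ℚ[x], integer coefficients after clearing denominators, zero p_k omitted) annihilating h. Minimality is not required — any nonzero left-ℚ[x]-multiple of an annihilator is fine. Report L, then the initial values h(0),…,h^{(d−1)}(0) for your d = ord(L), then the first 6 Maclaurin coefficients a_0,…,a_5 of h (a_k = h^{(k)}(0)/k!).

L = (8 - 32·x - 96·x^2 - 128·x^3)·Dx + (-6 - 8·x^2 - 64·x^4)·Dx^2 + (1 + 2·x + 8·x^2 + 8·x^3 + 16·x^4)·Dx^3  (order 3).
h: a_k = 3, 20, 24, 64/3, 32, 256/5, …
ICs: h(0) = 3, h′(0) = 20, h′′(0) = 48.

f: a_k = 0, 8, 0, -32/3, 0, 128/5, …
g: a_k = 3, 12, 24, 32, 32, 128/5, …
h₀=f+g: left-lcm gives L₀, ord ≤ 3.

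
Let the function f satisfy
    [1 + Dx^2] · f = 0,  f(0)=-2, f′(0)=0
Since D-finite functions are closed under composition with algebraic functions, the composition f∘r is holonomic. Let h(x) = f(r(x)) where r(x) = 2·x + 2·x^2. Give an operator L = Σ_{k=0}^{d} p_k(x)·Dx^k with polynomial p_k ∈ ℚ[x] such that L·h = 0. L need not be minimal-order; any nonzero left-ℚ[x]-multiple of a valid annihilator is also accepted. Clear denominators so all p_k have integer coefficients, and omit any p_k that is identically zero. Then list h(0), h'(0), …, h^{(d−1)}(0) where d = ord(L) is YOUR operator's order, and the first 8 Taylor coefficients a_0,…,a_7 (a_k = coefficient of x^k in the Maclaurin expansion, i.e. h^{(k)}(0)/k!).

f: a_k = -2, 0, 1, 0, -1/12, 0, 1/360, 0, …
h₀=f(r): pull back L_f along r ⇒ L₀.
L = (4 + 24·x + 48·x^2 + 32·x^3) - 2·Dx + (1 + 2·x)·Dx^2  (order 2).
h: a_k = -2, 0, 4, 8, 8/3, -16/3, -352/45, -64/15, …
ICs: h(0) = -2, h′(0) = 0.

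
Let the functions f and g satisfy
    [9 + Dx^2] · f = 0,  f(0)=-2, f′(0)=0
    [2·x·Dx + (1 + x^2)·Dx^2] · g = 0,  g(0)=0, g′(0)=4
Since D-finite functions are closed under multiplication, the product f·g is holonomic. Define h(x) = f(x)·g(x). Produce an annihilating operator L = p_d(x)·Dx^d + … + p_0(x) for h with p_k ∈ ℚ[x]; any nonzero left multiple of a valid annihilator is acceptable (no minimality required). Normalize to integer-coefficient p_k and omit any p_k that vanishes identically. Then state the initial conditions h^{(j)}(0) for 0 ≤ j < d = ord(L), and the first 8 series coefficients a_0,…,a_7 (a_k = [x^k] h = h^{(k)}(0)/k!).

L = (1170 + 3834·x^2 + 4779·x^4 + 2916·x^6 + 729·x^8) + (396·x + 1044·x^3 + 972·x^5 + 324·x^7)·Dx + (220 + 768·x^2 + 1026·x^4 + 648·x^6 + 162·x^8)·Dx^2 + (44·x + 116·x^3 + 108·x^5 + 36·x^7)·Dx^3 + (10 + 38·x^2 + 55·x^4 + 36·x^6 + 9·x^8)·Dx^4  (order 4).
h: a_k = 0, -8, 0, 116/3, 0, -203/5, 0, 1781/70, …
ICs: h(0) = 0, h′(0) = -8, h′′(0) = 0, h′′′(0) = 232.

f: a_k = -2, 0, 9, 0, -27/4, 0, 81/40, 0, …
g: a_k = 0, 4, 0, -4/3, 0, 4/5, 0, -4/7, …
L₀ := L_f ⊗_s L_g (sym. prod.), ord ≤ 4.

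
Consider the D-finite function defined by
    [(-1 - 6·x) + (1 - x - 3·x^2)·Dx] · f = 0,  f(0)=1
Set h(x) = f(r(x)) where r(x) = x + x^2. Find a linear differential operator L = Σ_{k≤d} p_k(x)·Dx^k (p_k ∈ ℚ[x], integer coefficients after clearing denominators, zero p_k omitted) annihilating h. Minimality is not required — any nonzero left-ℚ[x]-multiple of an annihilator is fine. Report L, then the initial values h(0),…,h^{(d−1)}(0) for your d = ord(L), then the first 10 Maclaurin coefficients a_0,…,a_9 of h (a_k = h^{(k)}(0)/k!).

L = (1 + 8·x + 18·x^2 + 12·x^3) + (-1 + x + 4·x^2 + 6·x^3 + 3·x^4)·Dx  (order 1).
h: a_k = 1, 1, 5, 15, 44, 137, 418, 1275, 3901, 11920, …
ICs: h(0) = 1.

f: a_k = 1, 1, 4, 7, 19, 40, 97, 217, 508, 1159, …
L₀ from L_f via x↦r, Dx↦r'^{-1}Dx.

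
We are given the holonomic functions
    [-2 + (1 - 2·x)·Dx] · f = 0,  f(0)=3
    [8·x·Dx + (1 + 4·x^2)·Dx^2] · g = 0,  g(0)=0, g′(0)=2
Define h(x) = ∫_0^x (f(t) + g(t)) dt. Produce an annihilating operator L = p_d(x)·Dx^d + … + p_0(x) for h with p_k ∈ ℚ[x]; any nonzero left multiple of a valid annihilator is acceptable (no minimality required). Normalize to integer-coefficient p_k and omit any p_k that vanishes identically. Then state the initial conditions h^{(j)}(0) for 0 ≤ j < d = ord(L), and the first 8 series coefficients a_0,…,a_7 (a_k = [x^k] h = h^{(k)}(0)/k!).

f: a_k = 3, 6, 12, 24, 48, 96, 192, 384, …
g: a_k = 0, 2, 0, -8/3, 0, 32/5, 0, -128/7, …
Sum ⇒ L₀ = lclm(L_f,L_g) in ℚ(x)⟨Dx⟩.
Integrate: L := L₀·Dx.
L = (-8 + 64·x + 96·x^2)·Dx^2 + (8 - 8·x + 32·x^2 + 96·x^3)·Dx^3 + (-1 + 16·x^4)·Dx^4  (order 4).
h: a_k = 0, 3, 4, 4, 16/3, 48/5, 256/15, 192/7, …
ICs: h(0) = 0, h′(0) = 3, h′′(0) = 8, h′′′(0) = 24.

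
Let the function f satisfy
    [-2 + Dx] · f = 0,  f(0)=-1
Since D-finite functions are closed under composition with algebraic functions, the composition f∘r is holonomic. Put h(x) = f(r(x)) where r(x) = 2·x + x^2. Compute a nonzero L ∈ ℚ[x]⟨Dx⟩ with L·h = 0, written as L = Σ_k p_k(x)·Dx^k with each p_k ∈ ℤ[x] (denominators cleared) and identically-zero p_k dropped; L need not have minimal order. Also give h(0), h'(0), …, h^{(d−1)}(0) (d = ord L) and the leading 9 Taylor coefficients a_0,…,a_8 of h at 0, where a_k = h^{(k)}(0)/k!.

f: a_k = -1, -2, -2, -4/3, -2/3, -4/15, -4/45, -8/315, -2/315, …
Change of var in L_f (x↦r) gives L₀.
L = (-4 - 4·x) + Dx  (order 1).
h: a_k = -1, -4, -10, -56/3, -86/3, -568/15, -1996/45, -2960/63, -14386/315, …
ICs: h(0) = -1.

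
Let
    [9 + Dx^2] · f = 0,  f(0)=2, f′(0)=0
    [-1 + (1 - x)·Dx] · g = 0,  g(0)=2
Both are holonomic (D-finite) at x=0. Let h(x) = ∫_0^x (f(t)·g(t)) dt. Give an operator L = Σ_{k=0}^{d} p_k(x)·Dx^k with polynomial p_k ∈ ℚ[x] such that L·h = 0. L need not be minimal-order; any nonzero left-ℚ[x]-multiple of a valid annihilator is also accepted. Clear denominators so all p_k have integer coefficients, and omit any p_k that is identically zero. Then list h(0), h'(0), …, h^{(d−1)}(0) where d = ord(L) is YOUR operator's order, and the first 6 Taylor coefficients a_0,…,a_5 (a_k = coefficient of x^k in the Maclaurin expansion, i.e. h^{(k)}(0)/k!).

f: a_k = 2, 0, -9, 0, 27/4, 0, …
g: a_k = 2, 2, 2, 2, 2, 2, …
h₀=f·g: eliminate ⇒ L₀, order ≤ 2·1.
∫: right-multiply L₀ by Dx.
L = (-9 + 9·x)·Dx + 2·Dx^2 + (-1 + x)·Dx^3  (order 3).
h: a_k = 0, 4, 2, -14/3, -7/2, -1/10, …
ICs: h(0) = 0, h′(0) = 4, h′′(0) = 4.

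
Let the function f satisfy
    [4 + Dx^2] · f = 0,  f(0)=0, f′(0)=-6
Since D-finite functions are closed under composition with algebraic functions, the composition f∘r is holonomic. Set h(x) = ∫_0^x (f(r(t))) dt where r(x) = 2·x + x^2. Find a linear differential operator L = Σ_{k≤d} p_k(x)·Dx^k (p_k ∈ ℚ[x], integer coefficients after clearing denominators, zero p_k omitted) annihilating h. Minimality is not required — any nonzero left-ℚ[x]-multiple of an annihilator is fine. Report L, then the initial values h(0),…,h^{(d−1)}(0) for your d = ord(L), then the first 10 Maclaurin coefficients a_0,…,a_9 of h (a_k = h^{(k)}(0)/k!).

L = (16 + 48·x + 48·x^2 + 16·x^3)·Dx - Dx^2 + (1 + x)·Dx^3  (order 3).
h: a_k = 0, 0, -6, -2, 8, 48/5, -4/15, -60/7, -712/105, 32/135, …
ICs: h(0) = 0, h′(0) = 0, h′′(0) = -12.

f: a_k = 0, -6, 0, 4, 0, -4/5, 0, 8/105, 0, -4/945, …
h₀=f(r): pull back L_f along r ⇒ L₀.
∫: right-multiply L₀ by Dx.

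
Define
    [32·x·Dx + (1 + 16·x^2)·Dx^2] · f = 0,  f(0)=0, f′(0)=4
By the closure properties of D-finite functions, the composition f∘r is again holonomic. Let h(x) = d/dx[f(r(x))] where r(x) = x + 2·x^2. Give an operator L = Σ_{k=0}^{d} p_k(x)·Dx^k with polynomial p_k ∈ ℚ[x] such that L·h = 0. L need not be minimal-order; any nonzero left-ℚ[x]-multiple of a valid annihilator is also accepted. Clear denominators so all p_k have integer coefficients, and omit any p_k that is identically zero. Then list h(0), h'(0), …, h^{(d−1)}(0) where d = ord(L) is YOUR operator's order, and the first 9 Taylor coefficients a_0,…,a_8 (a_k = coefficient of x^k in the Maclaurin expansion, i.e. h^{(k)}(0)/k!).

f: a_k = 0, 4, 0, -64/3, 0, 1024/5, 0, -16384/7, 0, …
Change of var in L_f (x↦r) gives L₀.
h₀' ⇒ L via d/dx closure of L₀.
L = (-4 + 32·x + 256·x^2 + 768·x^3 + 768·x^4) + (1 + 4·x + 16·x^2 + 128·x^3 + 320·x^4 + 256·x^5)·Dx  (order 1).
h: a_k = 4, 16, -64, -512, -256, 11264, 40960, -131072, -1359872, …
ICs: h(0) = 4.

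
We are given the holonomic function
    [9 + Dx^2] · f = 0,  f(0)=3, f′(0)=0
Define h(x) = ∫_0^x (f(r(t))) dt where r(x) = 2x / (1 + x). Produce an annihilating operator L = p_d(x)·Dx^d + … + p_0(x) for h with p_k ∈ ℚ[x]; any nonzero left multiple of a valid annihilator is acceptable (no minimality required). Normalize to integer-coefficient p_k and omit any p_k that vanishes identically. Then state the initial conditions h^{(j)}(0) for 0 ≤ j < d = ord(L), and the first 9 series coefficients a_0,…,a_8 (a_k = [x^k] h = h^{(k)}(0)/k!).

L = 36·Dx + (2 + 6·x + 6·x^2 + 2·x^3)·Dx^2 + (1 + 4·x + 6·x^2 + 4·x^3 + x^4)·Dx^3  (order 3).
h: a_k = 0, 3, 0, -18, 27, 0, -72, 5778/35, -2187/10, …
ICs: h(0) = 0, h′(0) = 3, h′′(0) = 0.

f: a_k = 3, 0, -27/2, 0, 81/8, 0, -243/80, 0, 2187/4480, …
f∘r: x↦r, Dx↦Dx/r' in L_f ⇒ L₀.
h=∫₀ˣh₀: take L = L₀·Dx.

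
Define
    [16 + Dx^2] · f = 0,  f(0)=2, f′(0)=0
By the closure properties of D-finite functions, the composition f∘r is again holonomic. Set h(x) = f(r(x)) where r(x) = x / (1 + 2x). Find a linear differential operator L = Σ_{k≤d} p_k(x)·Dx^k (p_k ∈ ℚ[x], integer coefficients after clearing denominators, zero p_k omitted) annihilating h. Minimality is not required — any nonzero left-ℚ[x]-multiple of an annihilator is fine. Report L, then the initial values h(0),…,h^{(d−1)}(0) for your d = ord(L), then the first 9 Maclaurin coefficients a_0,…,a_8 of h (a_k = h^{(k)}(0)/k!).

L = 16 + (4 + 24·x + 48·x^2 + 32·x^3)·Dx + (1 + 8·x + 24·x^2 + 32·x^3 + 16·x^4)·Dx^2  (order 2).
h: a_k = 2, 0, -16, 64, -512/3, 1024/3, -19712/45, -1024/5, 1205248/315, …
ICs: h(0) = 2, h′(0) = 0.

f: a_k = 2, 0, -16, 0, 64/3, 0, -512/45, 0, 1024/315, …
Substitute x→r, Dx→(1/r')Dx; clear ⇒ L₀.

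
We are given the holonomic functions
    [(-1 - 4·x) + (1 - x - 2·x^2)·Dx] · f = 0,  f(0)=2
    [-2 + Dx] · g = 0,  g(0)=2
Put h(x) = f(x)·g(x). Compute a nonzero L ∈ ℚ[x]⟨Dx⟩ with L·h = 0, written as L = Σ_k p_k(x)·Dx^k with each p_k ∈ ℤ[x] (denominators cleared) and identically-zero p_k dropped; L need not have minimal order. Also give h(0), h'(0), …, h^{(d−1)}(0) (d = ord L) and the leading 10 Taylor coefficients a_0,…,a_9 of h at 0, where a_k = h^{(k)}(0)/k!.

f: a_k = 2, 2, 6, 10, 22, 42, 86, 170, 342, 682, …
g: a_k = 2, 4, 4, 8/3, 4/3, 8/15, 8/45, 16/315, 4/315, 8/2835, …
Product ⇒ symmetric product L₀, ord ≤ 1.
L = (3 + 2·x - 4·x^2) + (-1 + x + 2·x^2)·Dx  (order 1).
h: a_k = 4, 12, 28, 172/3, 116, 3476/15, 20884/45, 32468/35, 584596/315, 1503028/405, …
ICs: h(0) = 4.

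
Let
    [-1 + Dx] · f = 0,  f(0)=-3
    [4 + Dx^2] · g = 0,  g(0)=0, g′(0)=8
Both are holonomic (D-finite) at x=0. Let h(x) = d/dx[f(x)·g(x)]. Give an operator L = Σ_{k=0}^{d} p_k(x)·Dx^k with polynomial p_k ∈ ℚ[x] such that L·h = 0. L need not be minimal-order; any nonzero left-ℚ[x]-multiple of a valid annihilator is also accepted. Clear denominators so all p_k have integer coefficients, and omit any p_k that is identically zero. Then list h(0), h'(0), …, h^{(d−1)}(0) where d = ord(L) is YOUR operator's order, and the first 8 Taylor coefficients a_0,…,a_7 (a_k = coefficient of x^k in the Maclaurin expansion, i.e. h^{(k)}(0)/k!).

L = 5 - 2·Dx + Dx^2  (order 2).
h: a_k = -24, -48, 12, 48, 19, -22/5, -139/30, -4/5, …
ICs: h(0) = -24, h′(0) = -48.

f: a_k = -3, -3, -3/2, -1/2, -1/8, -1/40, -1/240, -1/1680, …
g: a_k = 0, 8, 0, -16/3, 0, 16/15, 0, -32/315, …
Sym-product of L_f,L_g gives L₀ (≤ ord 2).
h=h₀': d/dx-closure on L₀ ⇒ L.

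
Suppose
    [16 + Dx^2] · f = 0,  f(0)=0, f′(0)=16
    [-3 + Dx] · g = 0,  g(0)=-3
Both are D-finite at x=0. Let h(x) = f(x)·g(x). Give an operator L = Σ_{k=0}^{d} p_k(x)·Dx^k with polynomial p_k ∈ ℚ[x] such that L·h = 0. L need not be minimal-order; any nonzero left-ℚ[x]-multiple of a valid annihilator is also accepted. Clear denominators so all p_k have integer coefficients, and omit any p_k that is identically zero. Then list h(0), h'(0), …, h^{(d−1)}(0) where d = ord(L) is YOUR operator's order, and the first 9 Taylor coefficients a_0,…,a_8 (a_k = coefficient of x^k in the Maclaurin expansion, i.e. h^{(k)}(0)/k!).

f: a_k = 0, 16, 0, -128/3, 0, 512/15, 0, -4096/315, 0, …
g: a_k = -3, -9, -27/2, -27/2, -81/8, -243/40, -243/80, -729/560, -2187/4480, …
Sym-product of L_f,L_g gives L₀ (≤ ord 2).
L = 25 - 6·Dx + Dx^2  (order 2).
h: a_k = 0, -48, -144, -88, 168, 1558/5, 858/5, -4031/105, -527/5, …
ICs: h(0) = 0, h′(0) = -48.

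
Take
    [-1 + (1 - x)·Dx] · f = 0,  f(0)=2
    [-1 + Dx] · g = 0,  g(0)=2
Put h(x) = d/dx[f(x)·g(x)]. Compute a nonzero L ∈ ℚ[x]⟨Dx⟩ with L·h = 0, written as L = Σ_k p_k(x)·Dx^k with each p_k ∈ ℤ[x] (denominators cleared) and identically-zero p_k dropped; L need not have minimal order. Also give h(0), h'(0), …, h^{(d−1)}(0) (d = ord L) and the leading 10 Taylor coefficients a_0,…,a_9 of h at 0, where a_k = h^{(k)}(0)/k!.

f: a_k = 2, 2, 2, 2, 2, 2, 2, 2, 2, 2, …
g: a_k = 2, 2, 1, 1/3, 1/12, 1/60, 1/360, 1/2520, 1/20160, 1/181440, …
f·g: L₀ = L_f ⊗_s L_g, ord ≤ 1·1.
h=h₀': d/dx-closure on L₀ ⇒ L.
L = (5 - 4·x + x^2) + (-2 + 3·x - x^2)·Dx  (order 1).
h: a_k = 8, 20, 32, 130/3, 163/3, 1957/30, 685/9, 109601/1260, 98641/1008, 9864101/90720, …
ICs: h(0) = 8.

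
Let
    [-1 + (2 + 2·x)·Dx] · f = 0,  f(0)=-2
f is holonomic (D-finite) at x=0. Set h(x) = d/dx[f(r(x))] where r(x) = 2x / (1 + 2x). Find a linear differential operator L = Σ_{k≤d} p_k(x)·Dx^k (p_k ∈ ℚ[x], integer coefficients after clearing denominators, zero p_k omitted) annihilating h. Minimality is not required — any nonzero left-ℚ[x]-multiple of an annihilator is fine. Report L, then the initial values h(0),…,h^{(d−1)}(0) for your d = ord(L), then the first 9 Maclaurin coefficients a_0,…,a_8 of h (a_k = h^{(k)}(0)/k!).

f: a_k = -2, -1, 1/4, -1/8, 5/64, -7/128, 21/512, -33/1024, 429/16384, …
Change of var in L_f (x↦r) gives L₀.
h=h₀': d/dx-closure on L₀ ⇒ L.
L = (-5 - 16·x) + (-1 - 6·x - 8·x^2)·Dx  (order 1).
h: a_k = -2, 10, -39, 141, -1995/4, 7059/4, -50435/8, 182461/8, -5347827/64, …
ICs: h(0) = -2.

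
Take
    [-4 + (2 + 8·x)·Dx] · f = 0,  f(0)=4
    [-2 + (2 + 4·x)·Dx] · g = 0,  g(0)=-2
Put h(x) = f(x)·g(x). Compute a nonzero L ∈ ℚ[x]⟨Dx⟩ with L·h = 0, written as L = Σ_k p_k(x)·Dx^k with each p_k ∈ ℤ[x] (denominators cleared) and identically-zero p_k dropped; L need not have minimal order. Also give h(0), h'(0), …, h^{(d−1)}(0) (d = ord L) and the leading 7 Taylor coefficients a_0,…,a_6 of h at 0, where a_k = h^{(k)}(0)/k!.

L = (-3 - 8·x) + (1 + 6·x + 8·x^2)·Dx  (order 1).
h: a_k = -8, -24, 4, -12, 37, -117, 757/2, …
ICs: h(0) = -8.

f: a_k = 4, 8, -8, 16, -40, 112, -336, …
g: a_k = -2, -2, 1, -1, 5/4, -7/4, 21/8, …
Product ⇒ symmetric product L₀, ord ≤ 1.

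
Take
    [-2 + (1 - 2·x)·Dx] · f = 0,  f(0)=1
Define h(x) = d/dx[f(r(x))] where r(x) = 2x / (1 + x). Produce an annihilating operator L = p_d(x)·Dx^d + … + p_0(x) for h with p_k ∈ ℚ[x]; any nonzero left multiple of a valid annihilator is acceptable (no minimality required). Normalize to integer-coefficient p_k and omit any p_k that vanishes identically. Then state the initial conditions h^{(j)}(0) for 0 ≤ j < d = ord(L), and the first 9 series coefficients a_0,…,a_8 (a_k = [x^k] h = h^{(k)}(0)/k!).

f: a_k = 1, 2, 4, 8, 16, 32, 64, 128, 256, …
f∘r: x↦r, Dx↦Dx/r' in L_f ⇒ L₀.
Differentiate: ansatz ord ≤ ord L₀ ⇒ L.
L = 6 + (-1 + 3·x)·Dx  (order 1).
h: a_k = 4, 24, 108, 432, 1620, 5832, 20412, 69984, 236196, …
ICs: h(0) = 4.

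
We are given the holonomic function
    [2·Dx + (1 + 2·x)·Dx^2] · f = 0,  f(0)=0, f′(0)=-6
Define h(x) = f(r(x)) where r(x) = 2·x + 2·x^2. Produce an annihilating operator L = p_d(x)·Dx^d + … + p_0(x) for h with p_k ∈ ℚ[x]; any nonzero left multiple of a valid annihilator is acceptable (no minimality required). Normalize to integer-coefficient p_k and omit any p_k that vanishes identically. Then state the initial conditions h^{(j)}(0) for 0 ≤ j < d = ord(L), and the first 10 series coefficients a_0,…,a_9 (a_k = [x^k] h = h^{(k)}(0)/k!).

f: a_k = 0, -6, 6, -8, 12, -96/5, 32, -384/7, 96, -512/3, …
h₀=f(r): pull back L_f along r ⇒ L₀.
L = 2·Dx + (1 + 2·x)·Dx^2  (order 2).
h: a_k = 0, -12, 12, -16, 24, -192/5, 64, -768/7, 192, -1024/3, …
ICs: h(0) = 0, h′(0) = -12.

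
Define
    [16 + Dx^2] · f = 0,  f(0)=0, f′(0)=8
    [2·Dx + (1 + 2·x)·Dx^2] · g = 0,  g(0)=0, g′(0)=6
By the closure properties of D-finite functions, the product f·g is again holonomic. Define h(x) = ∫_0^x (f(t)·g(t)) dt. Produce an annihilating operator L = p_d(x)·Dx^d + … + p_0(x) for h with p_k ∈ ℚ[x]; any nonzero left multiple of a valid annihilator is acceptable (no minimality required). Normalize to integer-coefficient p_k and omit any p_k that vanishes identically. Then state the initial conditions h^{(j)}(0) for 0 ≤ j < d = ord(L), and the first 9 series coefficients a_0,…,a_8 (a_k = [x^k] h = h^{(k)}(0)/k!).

L = (2688 + 27648·x + 93184·x^2 + 131072·x^3 + 65536·x^4)·Dx + (896 + 5888·x + 12288·x^2 + 8192·x^3)·Dx^2 + (408 + 3712·x + 11904·x^2 + 16384·x^3 + 8192·x^4)·Dx^3 + (56 + 368·x + 768·x^2 + 512·x^3)·Dx^4 + (15 + 124·x + 380·x^2 + 512·x^3 + 256·x^4)·Dx^5  (order 5).
h: a_k = 0, 0, 0, 16, -12, -64/5, 16/3, 256/21, -64/5, …
ICs: h(0) = 0, h′(0) = 0, h′′(0) = 0, h′′′(0) = 96, h′′′′(0) = -288.

f: a_k = 0, 8, 0, -64/3, 0, 256/15, 0, -2048/315, 0, …
g: a_k = 0, 6, -6, 8, -12, 96/5, -32, 384/7, -96, …
h₀=f·g: eliminate ⇒ L₀, order ≤ 2·2.
h=∫h₀ ⇒ L = L₀·Dx.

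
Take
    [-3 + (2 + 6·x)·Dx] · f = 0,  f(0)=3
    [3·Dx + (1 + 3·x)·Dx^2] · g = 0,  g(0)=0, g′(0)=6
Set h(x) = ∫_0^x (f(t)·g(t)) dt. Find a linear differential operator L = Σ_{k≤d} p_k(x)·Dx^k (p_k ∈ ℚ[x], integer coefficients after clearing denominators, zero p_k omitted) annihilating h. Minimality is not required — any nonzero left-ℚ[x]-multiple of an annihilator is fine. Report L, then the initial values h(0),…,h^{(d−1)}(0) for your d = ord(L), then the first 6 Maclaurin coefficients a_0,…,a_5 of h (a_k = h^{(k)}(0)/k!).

L = 9·Dx + (4 + 24·x + 36·x^2)·Dx^3  (order 3).
h: a_k = 0, 0, 9, 0, -27/16, 81/20, …
ICs: h(0) = 0, h′(0) = 0, h′′(0) = 18.

f: a_k = 3, 9/2, -27/8, 81/16, -1215/128, 5103/256, …
g: a_k = 0, 6, -9, 18, -81/2, 486/5, …
Product ⇒ symmetric product L₀, ord ≤ 2.
h=∫₀ˣh₀: take L = L₀·Dx.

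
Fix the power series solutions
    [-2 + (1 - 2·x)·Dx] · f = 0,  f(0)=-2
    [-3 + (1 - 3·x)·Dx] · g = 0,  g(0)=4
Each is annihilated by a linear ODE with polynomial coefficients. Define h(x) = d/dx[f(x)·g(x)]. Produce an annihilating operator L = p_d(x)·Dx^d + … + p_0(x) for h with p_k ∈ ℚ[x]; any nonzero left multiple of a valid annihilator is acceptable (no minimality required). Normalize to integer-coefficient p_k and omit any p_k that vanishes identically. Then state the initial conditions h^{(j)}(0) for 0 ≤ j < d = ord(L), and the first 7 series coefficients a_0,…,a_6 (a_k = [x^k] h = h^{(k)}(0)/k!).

f: a_k = -2, -4, -8, -16, -32, -64, -128, …
g: a_k = 4, 12, 36, 108, 324, 972, 2916, …
f·g: L₀ = L_f ⊗_s L_g, ord ≤ 1·1.
Differentiate: ansatz ord ≤ ord L₀ ⇒ L.
L = (38 - 180·x + 216·x^2) + (-5 + 37·x - 90·x^2 + 72·x^3)·Dx  (order 1).
h: a_k = -40, -304, -1560, -6752, -26600, -98832, -353080, …
ICs: h(0) = -40.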